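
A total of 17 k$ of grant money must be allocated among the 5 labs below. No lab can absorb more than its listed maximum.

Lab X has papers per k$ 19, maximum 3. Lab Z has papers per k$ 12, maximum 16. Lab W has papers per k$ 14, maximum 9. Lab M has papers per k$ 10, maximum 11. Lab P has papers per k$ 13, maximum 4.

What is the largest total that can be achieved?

247

Highest papers per k$ first: Lab X 19 > Lab W 14 > Lab P 13 > Lab Z 12 > Lab M 10.
Give Lab X 3 to hit its cap of 3 → 14 left.
Give Lab W 9 to hit its cap of 9 → 5 left.
Give Lab P 4 to hit its cap of 4 → 1 left.
Lab Z: +1 (room for 16) → 1. Pool exhausted.
Total = 19×3 + 12×1 + 14×9 + 13×4 = 247.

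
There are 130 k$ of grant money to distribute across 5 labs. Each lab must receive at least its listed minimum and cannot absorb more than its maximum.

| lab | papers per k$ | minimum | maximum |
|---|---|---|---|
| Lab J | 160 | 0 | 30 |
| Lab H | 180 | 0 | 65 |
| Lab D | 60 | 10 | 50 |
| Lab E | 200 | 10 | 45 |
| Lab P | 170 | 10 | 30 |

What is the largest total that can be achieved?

23000

Meeting every minimum uses 0+0+10+10+10 = 30 k$, leaving 100.
Order the labs by papers per k$: Lab E 200 > Lab H 180 > Lab P 170 > Lab J 160 > Lab D 60.
Give Lab E 35 more to hit its cap of 45 — 65 left.
Give Lab H 65 more to hit its cap of 65 — 0 left.
Total = 180×65 + 60×10 + 200×45 + 170×10 = 23000.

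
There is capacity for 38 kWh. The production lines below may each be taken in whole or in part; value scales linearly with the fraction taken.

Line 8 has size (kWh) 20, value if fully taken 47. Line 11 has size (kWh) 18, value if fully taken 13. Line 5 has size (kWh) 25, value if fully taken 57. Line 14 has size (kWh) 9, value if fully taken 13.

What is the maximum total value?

Rank by value-to-size ratio: Line 8 47/20≈2.35, Line 5 57/25≈2.28, Line 14 13/9≈1.44, Line 11 13/18≈0.722.
Take all of Line 8 (20 kWh, value 47) — 18 kWh left.
18 kWh left: a 18/25 share of Line 5 gives 57×18/25 = 41.04.
Total value = 88.04.

88.04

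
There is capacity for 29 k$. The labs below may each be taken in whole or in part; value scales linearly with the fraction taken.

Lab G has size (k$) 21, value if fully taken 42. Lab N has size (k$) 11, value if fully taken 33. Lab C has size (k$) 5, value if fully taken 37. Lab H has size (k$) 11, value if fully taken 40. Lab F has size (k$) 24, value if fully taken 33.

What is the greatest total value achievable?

114

Rank by value-to-size ratio: Lab C 37/5≈7.4, Lab H 40/11≈3.64, Lab N 33/11≈3, Lab G 42/21≈2, Lab F 33/24≈1.38.
Take all of Lab C (5 k$, value 37) — 24 k$ left.
All 11 k$ of Lab H fit (value 40) — 13 remain.
Lab N: take in full, 11 k$ for value 33 — 2 left.
2 k$ left: a 2/21 share of Lab G gives 42×2/21 = 4.
Total value = 114.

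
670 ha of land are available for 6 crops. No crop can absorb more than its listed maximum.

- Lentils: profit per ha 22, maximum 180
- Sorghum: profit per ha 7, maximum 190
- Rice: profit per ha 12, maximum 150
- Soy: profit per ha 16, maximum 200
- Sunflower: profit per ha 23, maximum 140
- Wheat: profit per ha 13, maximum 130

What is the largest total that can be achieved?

12310

Rank by profit per ha: Sunflower 23 > Lentils 22 > Soy 16 > Wheat 13 > Rice 12 > Sorghum 7.
Give Sunflower 140 to hit its cap of 140 ; 530 left.
Lentils: +180 to 180 (cap) ; 350 left.
Soy: +200 to 200 (cap) ; 150 left.
Wheat takes 130 to reach its cap of 130 ; 20 left.
Rice: +20 (room for 150) → 20. Pool exhausted.
Total = 22×180 + 12×20 + 16×200 + 23×140 + 13×130 = 12310.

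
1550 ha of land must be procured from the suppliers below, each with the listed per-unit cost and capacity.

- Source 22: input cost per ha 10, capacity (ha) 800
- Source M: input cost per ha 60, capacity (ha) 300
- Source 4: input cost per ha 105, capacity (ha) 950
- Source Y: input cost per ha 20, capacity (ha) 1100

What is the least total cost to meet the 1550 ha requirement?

Use suppliers in increasing cost order.
Source 22 (10): use full 800 → 750 ha to go.
Take 750 from Source Y at 20 to finish.
Source M, Source 4: unused.
Cost = 800×10 + 750×20 = 23000.

23000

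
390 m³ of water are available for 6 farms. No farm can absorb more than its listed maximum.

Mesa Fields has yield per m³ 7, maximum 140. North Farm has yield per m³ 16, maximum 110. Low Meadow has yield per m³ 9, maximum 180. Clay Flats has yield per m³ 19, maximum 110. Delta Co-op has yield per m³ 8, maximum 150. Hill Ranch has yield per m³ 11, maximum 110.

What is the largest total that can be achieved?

Rank by yield per m³: Clay Flats 19 > North Farm 16 > Hill Ranch 11 > Low Meadow 9 > Delta Co-op 8 > Mesa Fields 7.
Give Clay Flats 110 to hit its cap of 110 → 280 left.
North Farm: +110 to 110 (cap) → 170 left.
Hill Ranch takes 110 to reach its cap of 110 → 60 left.
Low Meadow: +60 (room for 180) → 60. Pool exhausted.
Total = 16×110 + 9×60 + 19×110 + 11×110 = 5600.

5600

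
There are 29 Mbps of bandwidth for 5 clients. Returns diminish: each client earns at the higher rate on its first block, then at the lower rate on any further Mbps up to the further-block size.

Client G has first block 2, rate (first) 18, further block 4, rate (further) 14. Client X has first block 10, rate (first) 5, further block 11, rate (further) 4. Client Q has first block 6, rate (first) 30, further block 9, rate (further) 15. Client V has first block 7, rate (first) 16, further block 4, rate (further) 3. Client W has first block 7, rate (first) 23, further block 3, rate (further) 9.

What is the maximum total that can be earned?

594

Treat each block as its own option and order by rate: Client Q/first 30 > Client W/first 23 > Client G/first 18 > Client V/first 16 > Client Q/second 15 > Client G/second 14 > Client W/second 9 > Client X/first 5 > Client X/second 4 > Client V/second 3.
Client Q/first (30): +6 ; 23 left.
Client W/first (23): +7 ; 16 left.
Client G first at 18: fill all 2 ; 14 left.
Client V first at 16: fill all 7 ; 7 left.
Client Q second at 15: only 7 left, fill 7.
Total = 30×6 + 23×7 + 18×2 + 16×7 + 15×7 = 594.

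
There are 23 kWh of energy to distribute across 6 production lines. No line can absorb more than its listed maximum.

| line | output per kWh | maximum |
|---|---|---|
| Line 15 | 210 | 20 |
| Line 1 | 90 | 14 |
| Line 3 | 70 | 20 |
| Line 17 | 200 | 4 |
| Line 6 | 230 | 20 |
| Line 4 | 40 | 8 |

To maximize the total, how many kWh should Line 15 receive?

3

Rank by output per kWh: Line 6 230 > Line 15 210 > Line 17 200 > Line 1 90 > Line 3 70 > Line 4 40.
Give Line 6 20 to hit its cap of 20 ; 3 left.
Line 15: +3 (room for 20) → 3. Pool exhausted.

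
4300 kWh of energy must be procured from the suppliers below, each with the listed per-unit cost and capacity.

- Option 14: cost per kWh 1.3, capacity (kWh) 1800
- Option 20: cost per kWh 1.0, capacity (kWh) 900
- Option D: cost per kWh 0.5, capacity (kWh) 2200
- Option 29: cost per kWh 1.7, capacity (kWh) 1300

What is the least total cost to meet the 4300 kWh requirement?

3560

Cheapest first:
Option D (0.5): use full 2200 → 2100 kWh to go.
Take 900 from Option 20 at 1.0 → need 1200 more.
Option 14 at 1.3: take 1200 of its 1800 → requirement met.
Option 29: unused.
Cost = 2200×0.5 + 900×1.0 + 1200×1.3 = 3560.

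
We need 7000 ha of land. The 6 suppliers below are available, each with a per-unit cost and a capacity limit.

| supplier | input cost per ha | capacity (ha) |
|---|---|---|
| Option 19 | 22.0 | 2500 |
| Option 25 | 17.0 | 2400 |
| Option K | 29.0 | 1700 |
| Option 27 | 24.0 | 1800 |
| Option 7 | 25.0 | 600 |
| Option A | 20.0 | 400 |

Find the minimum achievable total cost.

Use suppliers in increasing cost order.
Option 25 at 17.0: take all 2400 ha — 4600 still needed.
Option A (20.0): use full 400 — 4200 ha to go.
Option 19 (22.0): use full 2500 — 1700 ha to go.
Take 1700 from Option 27 at 24.0 to finish.
Option 7, Option K: unused.
Cost = 2400×17.0 + 400×20.0 + 2500×22.0 + 1700×24.0 = 144600.

144600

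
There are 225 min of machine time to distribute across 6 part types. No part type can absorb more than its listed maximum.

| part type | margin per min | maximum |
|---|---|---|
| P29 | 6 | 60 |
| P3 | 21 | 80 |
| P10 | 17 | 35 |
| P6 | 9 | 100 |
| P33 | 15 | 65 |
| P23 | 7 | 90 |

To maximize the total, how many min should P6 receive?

Rank by margin per min: P3 21 > P10 17 > P33 15 > P6 9 > P23 7 > P29 6.
P3 takes 80 to reach its cap of 80 ; 145 left.
P10 takes 35 to reach its cap of 35 ; 110 left.
P33: +65 to 65 (cap) ; 45 left.
P6: +45 (room for 100) → 45. Pool exhausted.

45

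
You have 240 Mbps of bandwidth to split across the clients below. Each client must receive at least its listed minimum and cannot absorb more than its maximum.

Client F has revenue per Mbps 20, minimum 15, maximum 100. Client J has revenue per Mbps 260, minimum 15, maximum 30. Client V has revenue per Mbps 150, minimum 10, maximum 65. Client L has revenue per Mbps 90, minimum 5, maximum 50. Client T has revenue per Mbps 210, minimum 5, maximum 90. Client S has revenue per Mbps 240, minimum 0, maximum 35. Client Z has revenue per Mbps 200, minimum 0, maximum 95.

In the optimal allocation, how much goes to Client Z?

55

Meeting every minimum uses 15+15+10+5+5+0+0 = 50 Mbps, leaving 190.
Order the clients by revenue per Mbps: Client J 260 > Client S 240 > Client T 210 > Client Z 200 > Client V 150 > Client L 90 > Client F 20.
Client J takes 15 more to reach its cap of 30 — 175 left.
Give Client S 35 more to hit its cap of 35 — 140 left.
Client T: +85 to 90 (cap) — 55 left.
Client Z: +55 (room for 95) → 55. Pool exhausted.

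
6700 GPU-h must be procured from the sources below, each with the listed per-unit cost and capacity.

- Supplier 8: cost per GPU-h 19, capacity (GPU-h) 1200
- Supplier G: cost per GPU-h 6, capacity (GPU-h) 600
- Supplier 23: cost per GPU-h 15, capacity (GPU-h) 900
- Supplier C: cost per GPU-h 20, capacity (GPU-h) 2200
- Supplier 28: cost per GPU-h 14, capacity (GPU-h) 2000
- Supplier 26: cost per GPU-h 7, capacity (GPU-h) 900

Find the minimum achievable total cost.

96200

Use sources in increasing cost order.
Supplier G at 6: take all 600 GPU-h → 6100 still needed.
Take 900 from Supplier 26 at 7 → need 5200 more.
Supplier 28 at 14: take all 2000 GPU-h → 3200 still needed.
Take 900 from Supplier 23 at 15 → need 2300 more.
Supplier 8 (19): use full 1200 → 1100 GPU-h to go.
Supplier C at 20: take 1100 of its 2200 → requirement met.
Cost = 600×6 + 900×7 + 2000×14 + 900×15 + 1200×19 + 1100×20 = 96200.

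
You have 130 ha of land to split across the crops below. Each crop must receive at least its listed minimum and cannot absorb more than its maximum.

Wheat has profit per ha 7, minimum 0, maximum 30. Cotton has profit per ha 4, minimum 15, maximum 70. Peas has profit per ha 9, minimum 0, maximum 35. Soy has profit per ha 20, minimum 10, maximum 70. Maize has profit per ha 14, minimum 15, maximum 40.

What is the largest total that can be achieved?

Meeting every minimum uses 0+15+0+10+15 = 40 ha, leaving 90.
Order the crops by profit per ha: Soy 20 > Maize 14 > Peas 9 > Wheat 7 > Cotton 4.
Give Soy 60 more to hit its cap of 70 → 30 left.
Maize takes 25 more to reach its cap of 40 → 5 left.
Peas has room for 35 more but only 5 remain, so it gets 5.
Total = 4×15 + 9×5 + 20×70 + 14×40 = 2065.

2065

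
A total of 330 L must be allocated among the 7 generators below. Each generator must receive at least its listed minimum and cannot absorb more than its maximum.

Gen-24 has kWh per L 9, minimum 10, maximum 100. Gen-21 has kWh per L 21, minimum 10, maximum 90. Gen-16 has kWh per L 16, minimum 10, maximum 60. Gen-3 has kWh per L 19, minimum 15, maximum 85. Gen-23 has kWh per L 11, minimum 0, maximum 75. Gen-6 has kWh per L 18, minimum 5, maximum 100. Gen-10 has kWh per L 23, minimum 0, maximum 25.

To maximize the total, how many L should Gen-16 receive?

Meeting every minimum uses 10+10+10+15+0+5+0 = 50 L, leaving 280.
Highest kWh per L first: Gen-10 23 > Gen-21 21 > Gen-3 19 > Gen-6 18 > Gen-16 16 > Gen-23 11 > Gen-24 9.
Gen-10 takes 25 more to reach its cap of 25 → 255 left.
Give Gen-21 80 more to hit its cap of 90 → 175 left.
Gen-3 takes 70 more to reach its cap of 85 → 105 left.
Give Gen-6 95 more to hit its cap of 100 → 10 left.
Gen-16: +10 (room for 50) → 20. Pool exhausted.

20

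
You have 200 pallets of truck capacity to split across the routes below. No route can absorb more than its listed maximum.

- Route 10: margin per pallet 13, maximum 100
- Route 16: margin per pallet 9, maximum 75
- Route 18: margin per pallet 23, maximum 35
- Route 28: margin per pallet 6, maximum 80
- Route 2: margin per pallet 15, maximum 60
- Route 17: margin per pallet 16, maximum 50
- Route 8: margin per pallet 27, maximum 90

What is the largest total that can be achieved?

Order the routes by margin per pallet: Route 8 27 > Route 18 23 > Route 17 16 > Route 2 15 > Route 10 13 > Route 16 9 > Route 28 6.
Route 8 takes 90 to reach its cap of 90 — 110 left.
Route 18: +35 to 35 (cap) — 75 left.
Give Route 17 50 to hit its cap of 50 — 25 left.
Only 25 left; Route 2 takes them to reach 25.
Total = 23×35 + 15×25 + 16×50 + 27×90 = 4410.

4410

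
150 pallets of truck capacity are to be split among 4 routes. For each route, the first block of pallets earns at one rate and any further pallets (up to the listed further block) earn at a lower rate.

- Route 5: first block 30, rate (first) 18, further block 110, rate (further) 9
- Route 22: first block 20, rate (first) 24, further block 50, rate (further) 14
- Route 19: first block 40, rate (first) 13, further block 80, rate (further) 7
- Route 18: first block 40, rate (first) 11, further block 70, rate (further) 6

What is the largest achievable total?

Treat each block as its own option and order by rate: Route 22/tier1 24 > Route 5/tier1 18 > Route 22/tier2 14 > Route 19/tier1 13 > Route 18/tier1 11 > Route 5/tier2 9 > Route 19/tier2 7 > Route 18/tier2 6.
Route 22 tier1 at 24: fill all 20 → 130 left.
Fill Route 5 tier1 block (30 at 18) → 100 left.
Fill Route 22 tier2 block (50 at 14) → 50 left.
Route 19/tier1 (13): +40 → 10 left.
Route 18/tier1: +10 of 40 at 11; pool empty.
Total = 24×20 + 18×30 + 14×50 + 13×40 + 11×10 = 2350.

2350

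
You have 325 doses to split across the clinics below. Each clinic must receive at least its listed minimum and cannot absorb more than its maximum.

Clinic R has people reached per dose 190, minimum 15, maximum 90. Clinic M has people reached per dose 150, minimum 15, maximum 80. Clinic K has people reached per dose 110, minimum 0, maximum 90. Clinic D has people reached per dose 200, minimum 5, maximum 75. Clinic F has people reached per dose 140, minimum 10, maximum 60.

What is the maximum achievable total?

54700

Meeting every minimum uses 15+15+0+5+10 = 45 doses, leaving 280.
Highest people reached per dose first: Clinic D 200 > Clinic R 190 > Clinic M 150 > Clinic F 140 > Clinic K 110.
Clinic D takes 70 more to reach its cap of 75 ; 210 left.
Clinic R takes 75 more to reach its cap of 90 ; 135 left.
Clinic M: +65 to 80 (cap) ; 70 left.
Clinic F takes 50 more to reach its cap of 60 ; 20 left.
Only 20 left; Clinic K takes them to reach 20.
Total = 190×90 + 150×80 + 110×20 + 200×75 + 140×60 = 54700.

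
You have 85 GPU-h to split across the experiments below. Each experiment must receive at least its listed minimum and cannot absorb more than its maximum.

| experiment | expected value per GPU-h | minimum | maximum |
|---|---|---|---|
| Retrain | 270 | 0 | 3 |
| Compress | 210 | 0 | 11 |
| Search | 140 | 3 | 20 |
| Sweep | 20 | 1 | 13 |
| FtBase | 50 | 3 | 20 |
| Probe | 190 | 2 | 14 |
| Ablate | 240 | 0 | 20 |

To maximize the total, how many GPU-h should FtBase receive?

16

Meeting every minimum uses 0+0+3+1+3+2+0 = 9 GPU-h, leaving 76.
Highest expected value per GPU-h first: Retrain 270 > Ablate 240 > Compress 210 > Probe 190 > Search 140 > FtBase 50 > Sweep 20.
Retrain takes 3 more to reach its cap of 3 → 73 left.
Ablate: +20 to 20 (cap) → 53 left.
Compress takes 11 more to reach its cap of 11 → 42 left.
Probe: +12 to 14 (cap) → 30 left.
Search: +17 to 20 (cap) → 13 left.
FtBase has room for 17 more but only 13 remain, so it gets 16.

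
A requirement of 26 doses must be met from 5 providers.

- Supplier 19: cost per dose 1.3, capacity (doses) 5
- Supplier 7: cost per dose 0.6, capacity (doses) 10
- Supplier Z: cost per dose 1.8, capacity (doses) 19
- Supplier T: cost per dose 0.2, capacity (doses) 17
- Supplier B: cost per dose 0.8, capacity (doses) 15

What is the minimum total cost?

Fill from the cheapest provider first.
Supplier T at 0.2: take all 17 doses → 9 still needed.
Supplier 7 (0.6): take the remaining 9 → done.
Supplier B, Supplier 19, Supplier Z: unused.
Cost = 17×0.2 + 9×0.6 = 8.8.

8.8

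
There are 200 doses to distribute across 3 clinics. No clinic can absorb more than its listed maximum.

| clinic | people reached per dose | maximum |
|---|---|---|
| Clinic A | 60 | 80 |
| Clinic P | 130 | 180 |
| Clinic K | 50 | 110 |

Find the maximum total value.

24600

Order the clinics by people reached per dose: Clinic P 130 > Clinic A 60 > Clinic K 50.
Clinic P: +180 to 180 (cap) — 20 left.
Clinic A: +20 (room for 80) → 20. Pool exhausted.
Total = 60×20 + 130×180 = 24600.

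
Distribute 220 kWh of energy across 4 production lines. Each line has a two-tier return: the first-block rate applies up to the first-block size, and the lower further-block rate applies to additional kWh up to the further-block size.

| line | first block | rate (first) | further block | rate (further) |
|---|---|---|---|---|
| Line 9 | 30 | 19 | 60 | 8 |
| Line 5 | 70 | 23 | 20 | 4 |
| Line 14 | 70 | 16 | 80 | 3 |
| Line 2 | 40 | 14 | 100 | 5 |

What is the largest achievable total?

3940

Order all 8 blocks by rate: Line 5/tier1 23 > Line 9/tier1 19 > Line 14/tier1 16 > Line 2/tier1 14 > Line 9/tier2 8 > Line 2/tier2 5 > Line 5/tier2 4 > Line 14/tier2 3.
Line 5/tier1 (23): +70 — 150 left.
Line 9/tier1 (19): +30 — 120 left.
Line 14 tier1 at 16: fill all 70 — 50 left.
Line 2 tier1 at 14: fill all 40 — 10 left.
10 remain; put them into Line 9 tier2 at 8.
Total = 23×70 + 19×30 + 16×70 + 14×40 + 8×10 = 3940.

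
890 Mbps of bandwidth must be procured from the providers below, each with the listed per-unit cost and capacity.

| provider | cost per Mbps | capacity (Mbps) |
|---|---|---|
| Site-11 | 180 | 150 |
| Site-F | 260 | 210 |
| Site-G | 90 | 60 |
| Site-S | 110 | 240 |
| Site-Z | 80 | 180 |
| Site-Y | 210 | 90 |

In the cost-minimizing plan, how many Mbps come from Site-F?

Fill from the cheapest provider first.
Take 180 from Site-Z at 80 → need 710 more.
Site-G at 90: take all 60 Mbps → 650 still needed.
Site-S at 110: take all 240 Mbps → 410 still needed.
Take 150 from Site-11 at 180 → need 260 more.
Site-Y at 210: take all 90 Mbps → 170 still needed.
Take 170 from Site-F at 260 to finish.

170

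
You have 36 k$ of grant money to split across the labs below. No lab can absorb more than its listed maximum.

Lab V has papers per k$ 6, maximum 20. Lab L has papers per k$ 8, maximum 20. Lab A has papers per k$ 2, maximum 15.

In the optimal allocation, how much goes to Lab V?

16

Highest papers per k$ first: Lab L 8 > Lab V 6 > Lab A 2.
Lab L: +20 to 20 (cap) → 16 left.
Only 16 left; Lab V takes them to reach 16.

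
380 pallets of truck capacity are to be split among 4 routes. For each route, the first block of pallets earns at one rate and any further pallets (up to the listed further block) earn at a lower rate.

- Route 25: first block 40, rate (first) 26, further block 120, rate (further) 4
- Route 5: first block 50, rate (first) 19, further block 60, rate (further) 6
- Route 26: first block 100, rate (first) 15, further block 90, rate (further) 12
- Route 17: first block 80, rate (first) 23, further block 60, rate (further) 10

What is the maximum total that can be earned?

6610

Order all 8 blocks by rate: Route 25/first 26 > Route 17/first 23 > Route 5/first 19 > Route 26/first 15 > Route 26/second 12 > Route 17/second 10 > Route 5/second 6 > Route 25/second 4.
Route 25/first (26): +40 ; 340 left.
Route 17/first (23): +80 ; 260 left.
Route 5 first at 19: fill all 50 ; 210 left.
Fill Route 26 first block (100 at 15) ; 110 left.
Route 26 second at 12: fill all 90 ; 20 left.
Route 17/second: +20 of 60 at 10; pool empty.
Total = 26×40 + 23×80 + 19×50 + 15×100 + 12×90 + 10×20 = 6610.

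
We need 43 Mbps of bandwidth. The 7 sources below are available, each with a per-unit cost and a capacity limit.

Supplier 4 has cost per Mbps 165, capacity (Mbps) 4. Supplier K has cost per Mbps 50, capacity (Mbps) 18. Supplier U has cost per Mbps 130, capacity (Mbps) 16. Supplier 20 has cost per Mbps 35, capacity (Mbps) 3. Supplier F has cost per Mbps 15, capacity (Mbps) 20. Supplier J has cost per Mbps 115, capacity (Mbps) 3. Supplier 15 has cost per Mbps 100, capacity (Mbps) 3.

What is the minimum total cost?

1505

Cheapest first:
Take 20 from Supplier F at 15 ; need 23 more.
Supplier 20 (35): use full 3 ; 20 Mbps to go.
Supplier K at 50: take all 18 Mbps ; 2 still needed.
Take 2 from Supplier 15 at 100 to finish.
Supplier J, Supplier U, Supplier 4: unused.
Cost = 20×15 + 3×35 + 18×50 + 2×100 = 1505.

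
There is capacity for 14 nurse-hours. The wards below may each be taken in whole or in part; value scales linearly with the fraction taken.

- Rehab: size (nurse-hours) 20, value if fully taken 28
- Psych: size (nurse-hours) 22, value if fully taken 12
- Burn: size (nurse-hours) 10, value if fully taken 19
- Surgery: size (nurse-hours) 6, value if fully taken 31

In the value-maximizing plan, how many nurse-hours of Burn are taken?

8

Rank by value-to-size ratio: Surgery 31/6≈5.17, Burn 19/10≈1.9, Rehab 28/20≈1.4, Psych 12/22≈0.545.
Surgery: take in full, 6 nurse-hours for value 31 ; 8 left.
Only 8 nurse-hours remain; take 8/10 of Burn for value 19×8/10 = 15.2.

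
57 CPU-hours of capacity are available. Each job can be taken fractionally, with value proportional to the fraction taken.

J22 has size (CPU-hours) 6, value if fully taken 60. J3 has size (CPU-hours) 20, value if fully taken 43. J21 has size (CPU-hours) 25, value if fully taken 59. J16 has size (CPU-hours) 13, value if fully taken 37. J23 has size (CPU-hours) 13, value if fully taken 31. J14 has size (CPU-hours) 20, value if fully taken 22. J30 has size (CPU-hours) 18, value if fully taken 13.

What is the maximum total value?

187

Best value per unit of size first: J22 60/6≈10, J16 37/13≈2.85, J23 31/13≈2.38, J21 59/25≈2.36, J3 43/20≈2.15, J14 22/20≈1.1, J30 13/18≈0.722.
J22: take in full, 6 CPU-hours for value 60 — 51 left.
All 13 CPU-hours of J16 fit (value 37) — 38 remain.
Take all of J23 (13 CPU-hours, value 31) — 25 CPU-hours left.
All 25 CPU-hours of J21 fit (value 59) — 0 remain.
Total value = 187.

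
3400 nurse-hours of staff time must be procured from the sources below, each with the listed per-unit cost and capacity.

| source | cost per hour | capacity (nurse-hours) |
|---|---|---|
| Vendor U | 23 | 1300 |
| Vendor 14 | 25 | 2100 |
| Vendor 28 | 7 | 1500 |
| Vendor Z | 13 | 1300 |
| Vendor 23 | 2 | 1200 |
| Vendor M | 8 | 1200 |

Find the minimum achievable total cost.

Use sources in increasing cost order.
Take 1200 from Vendor 23 at 2 → need 2200 more.
Take 1500 from Vendor 28 at 7 → need 700 more.
Vendor M (8): take the remaining 700 → done.
Vendor Z, Vendor U, Vendor 14: unused.
Cost = 1200×2 + 1500×7 + 700×8 = 18500.

18500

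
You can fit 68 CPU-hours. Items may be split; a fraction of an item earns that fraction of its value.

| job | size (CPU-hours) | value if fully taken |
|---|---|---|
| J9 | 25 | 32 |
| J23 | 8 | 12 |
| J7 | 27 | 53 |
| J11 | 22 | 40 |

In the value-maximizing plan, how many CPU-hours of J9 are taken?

Sort by value density: J7 53/27≈1.96, J11 40/22≈1.82, J23 12/8≈1.5, J9 32/25≈1.28.
All 27 CPU-hours of J7 fit (value 53) ; 41 remain.
All 22 CPU-hours of J11 fit (value 40) ; 19 remain.
Take all of J23 (8 CPU-hours, value 12) ; 11 CPU-hours left.
Fill the last 11 CPU-hours with part of J9: 11/25 of it earns 14.08.

11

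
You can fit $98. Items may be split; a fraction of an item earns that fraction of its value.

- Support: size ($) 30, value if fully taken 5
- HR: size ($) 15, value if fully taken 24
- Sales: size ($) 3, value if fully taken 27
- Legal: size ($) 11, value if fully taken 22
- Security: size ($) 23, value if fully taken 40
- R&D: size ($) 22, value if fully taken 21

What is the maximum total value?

Rank by value-to-size ratio: Sales 27/3≈9, Legal 22/11≈2, Security 40/23≈1.74, HR 24/15≈1.6, R&D 21/22≈0.955, Support 5/30≈0.167.
Take all of Sales (3 $, value 27) → 95 $ left.
All 11 $ of Legal fit (value 22) → 84 remain.
Take all of Security (23 $, value 40) → 61 $ left.
HR: take in full, 15 $ for value 24 → 46 left.
R&D: take in full, 22 $ for value 21 → 24 left.
24 $ left: a 24/30 share of Support gives 5×24/30 = 4.
Total value = 138.

138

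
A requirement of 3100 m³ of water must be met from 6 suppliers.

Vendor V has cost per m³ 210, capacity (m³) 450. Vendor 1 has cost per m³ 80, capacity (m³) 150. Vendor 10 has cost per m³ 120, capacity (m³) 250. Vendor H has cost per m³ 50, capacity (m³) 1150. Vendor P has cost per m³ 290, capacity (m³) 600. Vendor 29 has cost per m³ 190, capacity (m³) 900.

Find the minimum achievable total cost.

423000

Cheapest first:
Vendor H at 50: take all 1150 m³ → 1950 still needed.
Vendor 1 (80): use full 150 → 1800 m³ to go.
Vendor 10 at 120: take all 250 m³ → 1550 still needed.
Take 900 from Vendor 29 at 190 → need 650 more.
Take 450 from Vendor V at 210 → need 200 more.
Vendor P (290): take the remaining 200 → done.
Cost = 1150×50 + 150×80 + 250×120 + 900×190 + 450×210 + 200×290 = 423000.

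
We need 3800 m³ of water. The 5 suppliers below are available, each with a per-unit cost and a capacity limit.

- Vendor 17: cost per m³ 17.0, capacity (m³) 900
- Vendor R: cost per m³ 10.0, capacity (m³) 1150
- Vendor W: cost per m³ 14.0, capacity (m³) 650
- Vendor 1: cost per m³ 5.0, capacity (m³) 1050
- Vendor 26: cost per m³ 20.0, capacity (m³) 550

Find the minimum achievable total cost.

Cheapest first:
Take 1050 from Vendor 1 at 5.0 → need 2750 more.
Vendor R at 10.0: take all 1150 m³ → 1600 still needed.
Take 650 from Vendor W at 14.0 → need 950 more.
Vendor 17 at 17.0: take all 900 m³ → 50 still needed.
Take 50 from Vendor 26 at 20.0 to finish.
Cost = 1050×5.0 + 1150×10.0 + 650×14.0 + 900×17.0 + 50×20.0 = 42150.

42150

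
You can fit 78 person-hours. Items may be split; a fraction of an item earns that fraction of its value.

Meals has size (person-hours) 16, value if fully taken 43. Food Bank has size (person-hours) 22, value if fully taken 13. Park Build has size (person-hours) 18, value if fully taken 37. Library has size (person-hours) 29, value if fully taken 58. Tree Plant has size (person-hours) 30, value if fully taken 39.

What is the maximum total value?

157.5

Rank by value-to-size ratio: Meals 43/16≈2.69, Park Build 37/18≈2.06, Library 58/29≈2, Tree Plant 39/30≈1.3, Food Bank 13/22≈0.591.
Take all of Meals (16 person-hours, value 43) → 62 person-hours left.
Take all of Park Build (18 person-hours, value 37) → 44 person-hours left.
Take all of Library (29 person-hours, value 58) → 15 person-hours left.
15 person-hours left: a 15/30 share of Tree Plant gives 39×15/30 = 19.5.
Total value = 157.5.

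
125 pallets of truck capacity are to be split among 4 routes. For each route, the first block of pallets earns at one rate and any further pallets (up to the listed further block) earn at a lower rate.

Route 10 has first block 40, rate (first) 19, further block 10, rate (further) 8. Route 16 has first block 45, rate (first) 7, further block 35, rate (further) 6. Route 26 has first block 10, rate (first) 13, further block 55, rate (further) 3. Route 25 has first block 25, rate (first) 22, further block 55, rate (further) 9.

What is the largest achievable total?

1890

Treat each block as its own option and order by rate: Route 25/T1 22 > Route 10/T1 19 > Route 26/T1 13 > Route 25/T2 9 > Route 10/T2 8 > Route 16/T1 7 > Route 16/T2 6 > Route 26/T2 3.
Route 25/T1 (22): +25 ; 100 left.
Fill Route 10 T1 block (40 at 19) ; 60 left.
Route 26 T1 at 13: fill all 10 ; 50 left.
Route 25 T2 at 9: only 50 left, fill 50.
Total = 22×25 + 19×40 + 13×10 + 9×50 = 1890.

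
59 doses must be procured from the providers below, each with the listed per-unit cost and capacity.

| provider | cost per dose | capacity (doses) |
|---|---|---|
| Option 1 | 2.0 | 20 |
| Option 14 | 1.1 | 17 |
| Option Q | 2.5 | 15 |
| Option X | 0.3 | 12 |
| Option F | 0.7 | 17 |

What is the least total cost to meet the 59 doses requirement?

Cheapest first:
Option X (0.3): use full 12 ; 47 doses to go.
Option F (0.7): use full 17 ; 30 doses to go.
Option 14 (1.1): use full 17 ; 13 doses to go.
Take 13 from Option 1 at 2.0 to finish.
Option Q: unused.
Cost = 12×0.3 + 17×0.7 + 17×1.1 + 13×2.0 = 60.2.

60.2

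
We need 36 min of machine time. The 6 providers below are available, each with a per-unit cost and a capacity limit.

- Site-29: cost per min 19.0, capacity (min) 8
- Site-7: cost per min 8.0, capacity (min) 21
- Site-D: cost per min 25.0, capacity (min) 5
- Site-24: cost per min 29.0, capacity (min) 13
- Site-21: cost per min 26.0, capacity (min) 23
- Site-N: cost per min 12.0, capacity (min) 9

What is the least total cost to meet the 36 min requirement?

Use providers in increasing cost order.
Site-7 at 8.0: take all 21 min ; 15 still needed.
Site-N (12.0): use full 9 ; 6 min to go.
Site-29 (19.0): take the remaining 6 ; done.
Site-D, Site-21, Site-24: unused.
Cost = 21×8.0 + 9×12.0 + 6×19.0 = 390.

390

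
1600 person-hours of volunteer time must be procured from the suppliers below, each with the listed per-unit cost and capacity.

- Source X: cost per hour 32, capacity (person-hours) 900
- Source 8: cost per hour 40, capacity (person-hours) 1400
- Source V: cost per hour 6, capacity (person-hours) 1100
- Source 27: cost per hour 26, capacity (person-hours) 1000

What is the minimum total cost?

Use suppliers in increasing cost order.
Source V (6): use full 1100 ; 500 person-hours to go.
Source 27 at 26: take 500 of its 1000 ; requirement met.
Source X, Source 8: unused.
Cost = 1100×6 + 500×26 = 19600.

19600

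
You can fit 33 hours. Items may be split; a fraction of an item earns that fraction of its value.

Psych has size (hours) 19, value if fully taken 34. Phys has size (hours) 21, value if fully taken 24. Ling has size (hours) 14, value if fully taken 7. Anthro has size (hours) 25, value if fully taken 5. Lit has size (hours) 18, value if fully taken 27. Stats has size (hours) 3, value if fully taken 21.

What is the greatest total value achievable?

71.5

Sort by value density: Stats 21/3≈7, Psych 34/19≈1.79, Lit 27/18≈1.5, Phys 24/21≈1.14, Ling 7/14≈0.5, Anthro 5/25≈0.2.
Stats: take in full, 3 hours for value 21 → 30 left.
Psych: take in full, 19 hours for value 34 → 11 left.
Only 11 hours remain; take 11/18 of Lit for value 27×11/18 = 16.5.
Total value = 71.5.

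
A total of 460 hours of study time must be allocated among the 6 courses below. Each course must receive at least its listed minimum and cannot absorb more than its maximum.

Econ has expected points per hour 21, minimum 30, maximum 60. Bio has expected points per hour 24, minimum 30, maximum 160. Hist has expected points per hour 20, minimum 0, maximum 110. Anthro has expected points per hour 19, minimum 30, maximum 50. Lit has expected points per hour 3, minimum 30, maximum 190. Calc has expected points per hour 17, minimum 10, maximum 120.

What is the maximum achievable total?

9190

Meeting every minimum uses 30+30+0+30+30+10 = 130 hours, leaving 330.
Order the courses by expected points per hour: Bio 24 > Econ 21 > Hist 20 > Anthro 19 > Calc 17 > Lit 3.
Give Bio 130 more to hit its cap of 160 ; 200 left.
Econ takes 30 more to reach its cap of 60 ; 170 left.
Hist: +110 to 110 (cap) ; 60 left.
Anthro: +20 to 50 (cap) ; 40 left.
Calc has room for 110 more but only 40 remain, so it gets 50.
Total = 21×60 + 24×160 + 20×110 + 19×50 + 3×30 + 17×50 = 9190.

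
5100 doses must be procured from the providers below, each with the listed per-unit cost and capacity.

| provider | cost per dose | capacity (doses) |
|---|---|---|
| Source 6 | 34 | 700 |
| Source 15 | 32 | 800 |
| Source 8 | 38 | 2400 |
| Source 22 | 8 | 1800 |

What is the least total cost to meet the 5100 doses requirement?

132200

Use providers in increasing cost order.
Source 22 at 8: take all 1800 doses — 3300 still needed.
Source 15 (32): use full 800 — 2500 doses to go.
Source 6 at 34: take all 700 doses — 1800 still needed.
Source 8 (38): take the remaining 1800 — done.
Cost = 1800×8 + 800×32 + 700×34 + 1800×38 = 132200.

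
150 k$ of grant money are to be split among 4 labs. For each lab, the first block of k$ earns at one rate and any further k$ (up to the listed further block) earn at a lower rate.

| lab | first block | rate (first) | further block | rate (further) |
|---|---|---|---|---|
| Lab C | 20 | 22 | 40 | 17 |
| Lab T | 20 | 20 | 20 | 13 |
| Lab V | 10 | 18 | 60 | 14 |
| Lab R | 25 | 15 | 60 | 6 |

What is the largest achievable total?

Rank every tier by rate: Lab C/tier1 22 > Lab T/tier1 20 > Lab V/tier1 18 > Lab C/tier2 17 > Lab R/tier1 15 > Lab V/tier2 14 > Lab T/tier2 13 > Lab R/tier2 6.
Fill Lab C tier1 block (20 at 22) — 130 left.
Lab T/tier1 (20): +20 — 110 left.
Lab V tier1 at 18: fill all 10 — 100 left.
Fill Lab C tier2 block (40 at 17) — 60 left.
Fill Lab R tier1 block (25 at 15) — 35 left.
Lab V tier2 at 14: only 35 left, fill 35.
Total = 22×20 + 20×20 + 18×10 + 17×40 + 15×25 + 14×35 = 2565.

2565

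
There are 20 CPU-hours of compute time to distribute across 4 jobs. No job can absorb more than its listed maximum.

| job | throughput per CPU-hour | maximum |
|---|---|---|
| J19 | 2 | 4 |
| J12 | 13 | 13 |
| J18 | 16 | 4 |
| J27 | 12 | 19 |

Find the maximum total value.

269

Rank by throughput per CPU-hour: J18 16 > J12 13 > J27 12 > J19 2.
J18 takes 4 to reach its cap of 4 — 16 left.
J12 takes 13 to reach its cap of 13 — 3 left.
J27: +3 (room for 19) → 3. Pool exhausted.
Total = 13×13 + 16×4 + 12×3 = 269.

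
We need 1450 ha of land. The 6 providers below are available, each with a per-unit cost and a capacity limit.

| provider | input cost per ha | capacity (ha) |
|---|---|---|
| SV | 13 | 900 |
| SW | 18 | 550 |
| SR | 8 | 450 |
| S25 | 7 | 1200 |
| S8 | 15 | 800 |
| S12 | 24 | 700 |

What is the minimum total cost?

10400

Cheapest first:
S25 at 7: take all 1200 ha → 250 still needed.
SR at 8: take 250 of its 450 → requirement met.
SV, S8, SW, S12: unused.
Cost = 1200×7 + 250×8 = 10400.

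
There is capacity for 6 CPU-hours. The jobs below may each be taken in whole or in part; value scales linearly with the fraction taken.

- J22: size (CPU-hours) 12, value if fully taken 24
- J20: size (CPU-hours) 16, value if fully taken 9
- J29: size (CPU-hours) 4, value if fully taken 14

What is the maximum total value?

Rank by value-to-size ratio: J29 14/4≈3.5, J22 24/12≈2, J20 9/16≈0.562.
All 4 CPU-hours of J29 fit (value 14) — 2 remain.
Fill the last 2 CPU-hours with part of J22: 2/12 of it earns 4.
Total value = 18.

18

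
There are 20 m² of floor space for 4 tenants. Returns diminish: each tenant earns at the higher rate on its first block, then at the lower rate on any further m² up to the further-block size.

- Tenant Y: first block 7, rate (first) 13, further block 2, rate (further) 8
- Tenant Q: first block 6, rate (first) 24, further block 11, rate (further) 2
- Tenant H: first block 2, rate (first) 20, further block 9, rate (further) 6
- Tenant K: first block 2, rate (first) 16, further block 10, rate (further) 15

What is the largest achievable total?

Order all 8 blocks by rate: Tenant Q/T1 24 > Tenant H/T1 20 > Tenant K/T1 16 > Tenant K/T2 15 > Tenant Y/T1 13 > Tenant Y/T2 8 > Tenant H/T2 6 > Tenant Q/T2 2.
Tenant Q/T1 (24): +6 — 14 left.
Fill Tenant H T1 block (2 at 20) — 12 left.
Tenant K T1 at 16: fill all 2 — 10 left.
Tenant K/T2 (15): +10 — 0 left.
Total = 24×6 + 20×2 + 16×2 + 15×10 = 366.

366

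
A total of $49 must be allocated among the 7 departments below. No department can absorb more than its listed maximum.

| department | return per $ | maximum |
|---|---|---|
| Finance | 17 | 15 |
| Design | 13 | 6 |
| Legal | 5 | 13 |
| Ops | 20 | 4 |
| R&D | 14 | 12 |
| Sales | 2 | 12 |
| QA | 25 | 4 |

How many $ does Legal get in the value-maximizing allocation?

Rank by return per $: QA 25 > Ops 20 > Finance 17 > R&D 14 > Design 13 > Legal 5 > Sales 2.
Give QA 4 to hit its cap of 4 — 45 left.
Give Ops 4 to hit its cap of 4 — 41 left.
Finance: +15 to 15 (cap) — 26 left.
Give R&D 12 to hit its cap of 12 — 14 left.
Design: +6 to 6 (cap) — 8 left.
Only 8 left; Legal takes them to reach 8.

8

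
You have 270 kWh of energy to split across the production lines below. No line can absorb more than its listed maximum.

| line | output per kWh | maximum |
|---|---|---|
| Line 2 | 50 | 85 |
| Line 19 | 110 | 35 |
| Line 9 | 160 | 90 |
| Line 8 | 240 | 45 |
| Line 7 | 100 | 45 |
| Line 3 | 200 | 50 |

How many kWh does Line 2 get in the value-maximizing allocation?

5

Rank by output per kWh: Line 8 240 > Line 3 200 > Line 9 160 > Line 19 110 > Line 7 100 > Line 2 50.
Give Line 8 45 to hit its cap of 45 — 225 left.
Line 3: +50 to 50 (cap) — 175 left.
Line 9: +90 to 90 (cap) — 85 left.
Give Line 19 35 to hit its cap of 35 — 50 left.
Give Line 7 45 to hit its cap of 45 — 5 left.
Only 5 left; Line 2 takes them to reach 5.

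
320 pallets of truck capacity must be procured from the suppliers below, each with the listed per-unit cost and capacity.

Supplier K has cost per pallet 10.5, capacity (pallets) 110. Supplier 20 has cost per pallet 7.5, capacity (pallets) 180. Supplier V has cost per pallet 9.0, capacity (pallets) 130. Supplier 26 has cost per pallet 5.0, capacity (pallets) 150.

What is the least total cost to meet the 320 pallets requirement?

Fill from the cheapest supplier first.
Take 150 from Supplier 26 at 5.0 → need 170 more.
Supplier 20 (7.5): take the remaining 170 → done.
Supplier V, Supplier K: unused.
Cost = 150×5.0 + 170×7.5 = 2025.

2025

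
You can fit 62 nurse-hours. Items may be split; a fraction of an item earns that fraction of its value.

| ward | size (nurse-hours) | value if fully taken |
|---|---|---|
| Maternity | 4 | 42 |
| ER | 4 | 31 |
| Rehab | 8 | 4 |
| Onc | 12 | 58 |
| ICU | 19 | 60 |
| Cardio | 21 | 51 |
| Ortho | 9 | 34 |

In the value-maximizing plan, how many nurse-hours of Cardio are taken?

Sort by value density: Maternity 42/4≈10.5, ER 31/4≈7.75, Onc 58/12≈4.83, Ortho 34/9≈3.78, ICU 60/19≈3.16, Cardio 51/21≈2.43, Rehab 4/8≈0.5.
Take all of Maternity (4 nurse-hours, value 42) → 58 nurse-hours left.
Take all of ER (4 nurse-hours, value 31) → 54 nurse-hours left.
Take all of Onc (12 nurse-hours, value 58) → 42 nurse-hours left.
All 9 nurse-hours of Ortho fit (value 34) → 33 remain.
Take all of ICU (19 nurse-hours, value 60) → 14 nurse-hours left.
Fill the last 14 nurse-hours with part of Cardio: 14/21 of it earns 34.

14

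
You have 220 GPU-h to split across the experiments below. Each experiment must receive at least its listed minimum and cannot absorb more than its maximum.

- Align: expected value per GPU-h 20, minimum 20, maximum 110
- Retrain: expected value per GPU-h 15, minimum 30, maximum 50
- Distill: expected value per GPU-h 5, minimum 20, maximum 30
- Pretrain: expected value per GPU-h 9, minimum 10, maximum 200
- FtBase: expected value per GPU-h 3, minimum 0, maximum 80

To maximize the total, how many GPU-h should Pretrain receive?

Meeting every minimum uses 20+30+20+10+0 = 80 GPU-h, leaving 140.
Order the experiments by expected value per GPU-h: Align 20 > Retrain 15 > Pretrain 9 > Distill 5 > FtBase 3.
Give Align 90 more to hit its cap of 110 — 50 left.
Give Retrain 20 more to hit its cap of 50 — 30 left.
Pretrain has room for 190 more but only 30 remain, so it gets 40.

40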